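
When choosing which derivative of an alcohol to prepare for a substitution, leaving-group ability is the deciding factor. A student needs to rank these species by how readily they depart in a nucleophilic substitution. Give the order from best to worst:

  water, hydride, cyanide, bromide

bromide > water > cyanide > hydride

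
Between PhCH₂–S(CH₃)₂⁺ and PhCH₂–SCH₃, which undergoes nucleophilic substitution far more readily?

PhCH₂–S(CH₃)₂⁺

From PhCH₂–SCH₃ the departing group would be RS⁻ (pKₐ(RSH (a thiol)) ≈ 10.5). Moderately basic; rarely leaves without activation.
From PhCH₂–S(CH₃)₂⁺ the leaving group is SR'₂ (pKₐ(R'₂SH⁺) ≈ -7). Neutral; leaves from a sulfonium salt (R–SR'₂⁺).
(In practice PhCH₂–S(CH₃)₂⁺ is made from PhCH₂–SCH₃ by S-methylation with CH₃I, allowing neutral dimethyl sulfide, rather than methanethiolate, to depart.)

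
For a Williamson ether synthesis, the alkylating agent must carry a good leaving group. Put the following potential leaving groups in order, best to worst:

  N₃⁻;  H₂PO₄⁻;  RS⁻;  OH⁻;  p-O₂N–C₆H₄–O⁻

H₂PO₄⁻ > N₃⁻ > p-O₂N–C₆H₄–O⁻ > RS⁻ > OH⁻

Rank by basicity of the departing species: weakest base leaves most easily.
H₂PO₄⁻: pKₐ(H₃PO₄) ≈ 2.1 — moderate base; biological leaving group after further activation
N₃⁻: pKₐ(HN₃) ≈ 4.7 — linear, resonance-stabilised
p-O₂N–C₆H₄–O⁻: pKₐ(p-nitrophenol) ≈ 7.2 — nitro group delocalises the charge; the classic chromogenic LG
RS⁻: pKₐ(RSH (a thiol)) ≈ 10.5 — moderately basic; rarely leaves without activation
OH⁻: pKₐ(H₂O) ≈ 15.7 — strong base; essentially never leaves without prior activation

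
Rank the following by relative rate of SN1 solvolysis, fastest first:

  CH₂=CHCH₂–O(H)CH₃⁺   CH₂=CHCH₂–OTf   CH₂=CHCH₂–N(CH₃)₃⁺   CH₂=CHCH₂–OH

CH₂=CHCH₂–OTf > CH₂=CHCH₂–O(H)CH₃⁺ > CH₂=CHCH₂–N(CH₃)₃⁺ > CH₂=CHCH₂–OH

Identical carbon frameworks mean the comparison reduces to leaving-group quality.
A good leaving group is a weak base: the lower the pKₐ of its conjugate acid, the more readily it departs.
CH₂=CHCH₂–OTf loses OTf⁻: pKₐ(CF₃SO₃H (triflic acid)) ≈ -14
CH₂=CHCH₂–O(H)CH₃⁺ loses R'OH: pKₐ(R'OH₂⁺) ≈ -2.4
CH₂=CHCH₂–N(CH₃)₃⁺ loses NR'₃: pKₐ(R'₃NH⁺) ≈ 10.7
CH₂=CHCH₂–OH loses OH⁻: pKₐ(H₂O) ≈ 15.7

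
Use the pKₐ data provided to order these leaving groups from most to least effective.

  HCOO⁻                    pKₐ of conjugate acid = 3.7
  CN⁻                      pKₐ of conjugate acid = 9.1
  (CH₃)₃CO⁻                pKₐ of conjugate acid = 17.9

HCOO⁻ > CN⁻ > (CH₃)₃CO⁻

Lower conjugate-acid pKₐ ⇒ weaker base ⇒ better leaving group.
Sorting by the given values: HCOO⁻ (3.7), CN⁻ (9.1), (CH₃)₃CO⁻ (17.9).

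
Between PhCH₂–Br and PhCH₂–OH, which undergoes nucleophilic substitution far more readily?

PhCH₂–Br

From PhCH₂–OH the departing group would be OH⁻ (pKₐ(H₂O) ≈ 15.7). Strong base; essentially never leaves without prior activation.
From PhCH₂–Br the leaving group is Br⁻ (pKₐ(HBr) ≈ -9). Weak base; good leaving group.
(In practice PhCH₂–Br is made from PhCH₂–OH by treatment with PBr₃, replacing the hydroxyl with bromide.)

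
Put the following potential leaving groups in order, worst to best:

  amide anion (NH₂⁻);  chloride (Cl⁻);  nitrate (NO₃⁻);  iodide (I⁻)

iodide (I⁻): pKₐ(HI) ≈ -10
chloride (Cl⁻): pKₐ(HCl) ≈ -7
nitrate (NO₃⁻): pKₐ(HNO₃) ≈ -1.3
amide anion (NH₂⁻): pKₐ(NH₃) ≈ 38
Listed from poorest to best leaving group as asked.

amide anion (NH₂⁻) < nitrate (NO₃⁻) < chloride (Cl⁻) < iodide (I⁻)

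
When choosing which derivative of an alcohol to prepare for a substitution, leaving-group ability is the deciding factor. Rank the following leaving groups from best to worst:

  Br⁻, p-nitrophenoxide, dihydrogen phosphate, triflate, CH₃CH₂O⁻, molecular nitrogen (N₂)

molecular nitrogen (N₂) > triflate > Br⁻ > dihydrogen phosphate > p-nitrophenoxide > CH₃CH₂O⁻

molecular nitrogen (N₂): no meaningful conjugate acid; N₂ departs as an exceptionally stable neutral molecule
triflate: pKₐ(CF₃SO₃H (triflic acid)) ≈ -14
Br⁻: pKₐ(HBr) ≈ -9
dihydrogen phosphate: pKₐ(H₃PO₄) ≈ 2.1
p-nitrophenoxide: pKₐ(p-nitrophenol) ≈ 7.2
CH₃CH₂O⁻: pKₐ(CH₃CH₂OH) ≈ 16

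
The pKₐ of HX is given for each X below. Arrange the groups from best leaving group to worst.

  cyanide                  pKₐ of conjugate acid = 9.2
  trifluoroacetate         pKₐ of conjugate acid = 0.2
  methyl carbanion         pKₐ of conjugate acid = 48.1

trifluoroacetate > cyanide > methyl carbanion

Lower conjugate-acid pKₐ ⇒ weaker base ⇒ better leaving group.
Sorting by the given values: trifluoroacetate (0.2), cyanide (9.2), methyl carbanion (48.1).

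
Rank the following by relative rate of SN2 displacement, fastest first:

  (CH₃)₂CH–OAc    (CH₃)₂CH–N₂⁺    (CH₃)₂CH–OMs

(CH₃)₂CH–N₂⁺ > (CH₃)₂CH–OMs > (CH₃)₂CH–OAc

With the same alkyl group throughout, only the leaving group differentiates the rates.
A good leaving group is a weak base: the lower the pKₐ of its conjugate acid, the more readily it departs.
(CH₃)₂CH–N₂⁺ loses N₂: no meaningful conjugate acid; N₂ departs as an exceptionally stable neutral molecule
(CH₃)₂CH–OMs loses OMs⁻: pKₐ(CH₃SO₃H (MsOH)) ≈ -1.9
(CH₃)₂CH–OAc loses AcO⁻: pKₐ(CH₃COOH) ≈ 4.8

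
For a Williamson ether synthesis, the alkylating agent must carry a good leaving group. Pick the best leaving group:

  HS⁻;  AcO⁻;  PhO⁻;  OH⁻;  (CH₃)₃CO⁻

AcO⁻

Leaving-group ability tracks the stability of the departed species; conjugate-acid pKₐ is the usual yardstick (lower pKₐ → better LG).
AcO⁻: pKₐ(CH₃COOH) ≈ 4.8
HS⁻: pKₐ(H₂S) ≈ 7
PhO⁻: pKₐ(C₆H₅OH (phenol)) ≈ 10
OH⁻: pKₐ(H₂O) ≈ 15.7
(CH₃)₃CO⁻: pKₐ(t-BuOH) ≈ 18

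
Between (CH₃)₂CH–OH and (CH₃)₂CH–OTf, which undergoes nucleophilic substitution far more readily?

(CH₃)₂CH–OTf

From (CH₃)₂CH–OH the departing group would be OH⁻ (pKₐ(H₂O) ≈ 15.7). Strong base; essentially never leaves without prior activation.
From (CH₃)₂CH–OTf the leaving group is OTf⁻ (pKₐ(CF₃SO₃H (triflic acid)) ≈ -14). Charge spread over three oxygens and a CF₃ group; the premier leaving group in synthesis.
(In practice (CH₃)₂CH–OTf is made from (CH₃)₂CH–OH by treatment with Tf₂O / 2,6-lutidine, converting the hydroxyl into a triflate.)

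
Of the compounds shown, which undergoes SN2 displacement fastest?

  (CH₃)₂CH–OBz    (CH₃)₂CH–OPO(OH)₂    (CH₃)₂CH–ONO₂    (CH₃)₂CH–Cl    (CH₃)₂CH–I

With the same alkyl group throughout, only the leaving group differentiates the rates.
Leaving-group ability tracks the stability of the departed species; conjugate-acid pKₐ is the usual yardstick (lower pKₐ → better LG).
(CH₃)₂CH–I loses I⁻: pKₐ(HI) ≈ -10
(CH₃)₂CH–Cl loses Cl⁻: pKₐ(HCl) ≈ -7
(CH₃)₂CH–ONO₂ loses NO₃⁻: pKₐ(HNO₃) ≈ -1.3
(CH₃)₂CH–OPO(OH)₂ loses H₂PO₄⁻: pKₐ(H₃PO₄) ≈ 2.1
(CH₃)₂CH–OBz loses PhCOO⁻: pKₐ(C₆H₅COOH) ≈ 4.2

(CH₃)₂CH–I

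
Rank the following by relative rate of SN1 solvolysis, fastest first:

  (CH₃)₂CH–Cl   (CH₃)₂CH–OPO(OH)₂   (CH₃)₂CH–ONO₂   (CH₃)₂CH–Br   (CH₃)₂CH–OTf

(CH₃)₂CH–OTf > (CH₃)₂CH–Br > (CH₃)₂CH–Cl > (CH₃)₂CH–ONO₂ > (CH₃)₂CH–OPO(OH)₂

The skeletons are identical, so relative rate is governed entirely by leaving-group ability.
A good leaving group is a weak base: the lower the pKₐ of its conjugate acid, the more readily it departs.
(CH₃)₂CH–OTf loses OTf⁻: pKₐ(CF₃SO₃H (triflic acid)) ≈ -14
(CH₃)₂CH–Br loses Br⁻: pKₐ(HBr) ≈ -9
(CH₃)₂CH–Cl loses Cl⁻: pKₐ(HCl) ≈ -7
(CH₃)₂CH–ONO₂ loses NO₃⁻: pKₐ(HNO₃) ≈ -1.3
(CH₃)₂CH–OPO(OH)₂ loses H₂PO₄⁻: pKₐ(H₃PO₄) ≈ 2.1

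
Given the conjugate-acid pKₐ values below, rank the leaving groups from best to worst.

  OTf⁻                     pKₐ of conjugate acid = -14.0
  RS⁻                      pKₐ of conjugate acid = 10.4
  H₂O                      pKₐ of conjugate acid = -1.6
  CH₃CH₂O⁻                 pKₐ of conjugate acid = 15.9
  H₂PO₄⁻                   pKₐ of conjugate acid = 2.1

OTf⁻ > H₂O > H₂PO₄⁻ > RS⁻ > CH₃CH₂O⁻

Lower conjugate-acid pKₐ ⇒ weaker base ⇒ better leaving group.
Sorting by the given values: OTf⁻ (-14.0), H₂O (-1.6), H₂PO₄⁻ (2.1), RS⁻ (10.4), CH₃CH₂O⁻ (15.9).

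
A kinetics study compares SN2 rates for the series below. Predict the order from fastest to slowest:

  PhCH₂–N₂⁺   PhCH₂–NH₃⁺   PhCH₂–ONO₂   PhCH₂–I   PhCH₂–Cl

PhCH₂–N₂⁺ > PhCH₂–I > PhCH₂–Cl > PhCH₂–ONO₂ > PhCH₂–NH₃⁺

The skeletons are identical, so relative rate is governed entirely by leaving-group ability.
Leaving-group ability tracks the stability of the departed species; conjugate-acid pKₐ is the usual yardstick (lower pKₐ → better LG).
PhCH₂–N₂⁺ loses N₂: no meaningful conjugate acid; N₂ departs as an exceptionally stable neutral molecule
PhCH₂–I loses I⁻: pKₐ(HI) ≈ -10
PhCH₂–Cl loses Cl⁻: pKₐ(HCl) ≈ -7
PhCH₂–ONO₂ loses NO₃⁻: pKₐ(HNO₃) ≈ -1.3
PhCH₂–NH₃⁺ loses NH₃: pKₐ(NH₄⁺) ≈ 9.2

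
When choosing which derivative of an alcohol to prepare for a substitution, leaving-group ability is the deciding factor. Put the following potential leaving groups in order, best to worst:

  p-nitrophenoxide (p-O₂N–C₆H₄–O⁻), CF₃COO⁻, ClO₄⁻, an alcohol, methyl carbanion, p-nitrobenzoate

A good leaving group is a weak base: the lower the pKₐ of its conjugate acid, the more readily it departs.
ClO₄⁻: pKₐ(HClO₄) ≈ -10
an alcohol: pKₐ(R'OH₂⁺) ≈ -2.4
CF₃COO⁻: pKₐ(CF₃COOH) ≈ 0.2
p-nitrobenzoate: pKₐ(p-nitrobenzoic acid) ≈ 3.4
p-nitrophenoxide (p-O₂N–C₆H₄–O⁻): pKₐ(p-nitrophenol) ≈ 7.2
methyl carbanion: pKₐ(CH₄) ≈ 48

ClO₄⁻ > an alcohol > CF₃COO⁻ > p-nitrobenzoate > p-nitrophenoxide (p-O₂N–C₆H₄–O⁻) > methyl carbanion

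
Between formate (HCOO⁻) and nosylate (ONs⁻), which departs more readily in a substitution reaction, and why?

nosylate (ONs⁻)

nosylate (ONs⁻) is the better leaving group.
pKₐ(p-O₂NC₆H₄SO₃H) ≈ -3.5 versus pKₐ(HCOOH) ≈ 3.8: nosylate (ONs⁻) is the much weaker base.
P-nitro group further stabilises the sulfonate.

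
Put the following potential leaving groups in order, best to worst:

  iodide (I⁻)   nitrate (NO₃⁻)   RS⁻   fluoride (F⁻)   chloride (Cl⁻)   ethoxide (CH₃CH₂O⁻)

iodide (I⁻) > chloride (Cl⁻) > nitrate (NO₃⁻) > fluoride (F⁻) > RS⁻ > ethoxide (CH₃CH₂O⁻)

Rank by basicity of the departing species: weakest base leaves most easily.
iodide (I⁻): pKₐ(HI) ≈ -10
chloride (Cl⁻): pKₐ(HCl) ≈ -7
nitrate (NO₃⁻): pKₐ(HNO₃) ≈ -1.3
fluoride (F⁻): pKₐ(HF) ≈ 3.2
RS⁻: pKₐ(RSH (a thiol)) ≈ 10.5
ethoxide (CH₃CH₂O⁻): pKₐ(CH₃CH₂OH) ≈ 16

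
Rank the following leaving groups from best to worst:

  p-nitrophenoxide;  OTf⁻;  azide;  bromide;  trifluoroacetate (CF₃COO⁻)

OTf⁻ > bromide > trifluoroacetate (CF₃COO⁻) > azide > p-nitrophenoxide

The more stable X⁻ (or X) is on its own — i.e. the weaker a base it is — the better a leaving group it makes.
OTf⁻: pKₐ(CF₃SO₃H (triflic acid)) ≈ -14 — charge spread over three oxygens and a CF₃ group; the premier leaving group in synthesis
bromide: pKₐ(HBr) ≈ -9 — weak base; good leaving group
trifluoroacetate (CF₃COO⁻): pKₐ(CF₃COOH) ≈ 0.2 — strongly electron-withdrawing CF₃ stabilises the carboxylate
azide: pKₐ(HN₃) ≈ 4.7 — linear, resonance-stabilised
p-nitrophenoxide: pKₐ(p-nitrophenol) ≈ 7.2 — nitro group delocalises the charge; the classic chromogenic LG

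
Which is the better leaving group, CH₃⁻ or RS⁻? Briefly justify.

RS⁻

RS⁻ is the better leaving group.
pKₐ(RSH (a thiol)) ≈ 10.5 versus pKₐ(CH₄) ≈ 48: RS⁻ is the much weaker base.
Moderately basic; rarely leaves without activation.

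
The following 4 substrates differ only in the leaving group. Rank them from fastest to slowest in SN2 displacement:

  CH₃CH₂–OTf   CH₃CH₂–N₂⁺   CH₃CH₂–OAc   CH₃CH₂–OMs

Identical carbon frameworks mean the comparison reduces to leaving-group quality.
A good leaving group is a weak base: the lower the pKₐ of its conjugate acid, the more readily it departs.
CH₃CH₂–N₂⁺ loses N₂: no meaningful conjugate acid; N₂ departs as an exceptionally stable neutral molecule
CH₃CH₂–OTf loses OTf⁻: pKₐ(CF₃SO₃H (triflic acid)) ≈ -14
CH₃CH₂–OMs loses OMs⁻: pKₐ(CH₃SO₃H (MsOH)) ≈ -1.9
CH₃CH₂–OAc loses AcO⁻: pKₐ(CH₃COOH) ≈ 4.8

CH₃CH₂–N₂⁺ > CH₃CH₂–OTf > CH₃CH₂–OMs > CH₃CH₂–OAc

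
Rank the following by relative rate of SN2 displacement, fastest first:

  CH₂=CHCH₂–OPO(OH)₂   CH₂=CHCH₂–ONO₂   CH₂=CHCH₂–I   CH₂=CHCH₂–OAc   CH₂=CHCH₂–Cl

With the same alkyl group throughout, only the leaving group differentiates the rates.
Leaving-group ability tracks the stability of the departed species; conjugate-acid pKₐ is the usual yardstick (lower pKₐ → better LG).
CH₂=CHCH₂–I loses I⁻: pKₐ(HI) ≈ -10
CH₂=CHCH₂–Cl loses Cl⁻: pKₐ(HCl) ≈ -7
CH₂=CHCH₂–ONO₂ loses NO₃⁻: pKₐ(HNO₃) ≈ -1.3
CH₂=CHCH₂–OPO(OH)₂ loses H₂PO₄⁻: pKₐ(H₃PO₄) ≈ 2.1
CH₂=CHCH₂–OAc loses AcO⁻: pKₐ(CH₃COOH) ≈ 4.8

CH₂=CHCH₂–I > CH₂=CHCH₂–Cl > CH₂=CHCH₂–ONO₂ > CH₂=CHCH₂–OPO(OH)₂ > CH₂=CHCH₂–OAc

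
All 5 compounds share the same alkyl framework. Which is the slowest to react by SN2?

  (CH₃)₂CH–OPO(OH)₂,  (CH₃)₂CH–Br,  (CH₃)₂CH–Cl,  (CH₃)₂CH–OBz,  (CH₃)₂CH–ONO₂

Identical carbon frameworks mean the comparison reduces to leaving-group quality.
Rank by basicity of the departing species: weakest base leaves most easily.
(CH₃)₂CH–Br loses Br⁻: pKₐ(HBr) ≈ -9
(CH₃)₂CH–Cl loses Cl⁻: pKₐ(HCl) ≈ -7
(CH₃)₂CH–ONO₂ loses NO₃⁻: pKₐ(HNO₃) ≈ -1.3
(CH₃)₂CH–OPO(OH)₂ loses H₂PO₄⁻: pKₐ(H₃PO₄) ≈ 2.1
(CH₃)₂CH–OBz loses PhCOO⁻: pKₐ(C₆H₅COOH) ≈ 4.2

(CH₃)₂CH–OBz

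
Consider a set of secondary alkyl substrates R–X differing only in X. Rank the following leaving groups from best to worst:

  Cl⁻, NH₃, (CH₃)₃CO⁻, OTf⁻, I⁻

OTf⁻ > I⁻ > Cl⁻ > NH₃ > (CH₃)₃CO⁻

OTf⁻: pKₐ(CF₃SO₃H (triflic acid)) ≈ -14 — charge spread over three oxygens and a CF₃ group; the premier leaving group in synthesis
I⁻: pKₐ(HI) ≈ -10 — large, highly polarisable; very weak base
Cl⁻: pKₐ(HCl) ≈ -7 — moderately weak base
NH₃: pKₐ(NH₄⁺) ≈ 9.2
(CH₃)₃CO⁻: pKₐ(t-BuOH) ≈ 18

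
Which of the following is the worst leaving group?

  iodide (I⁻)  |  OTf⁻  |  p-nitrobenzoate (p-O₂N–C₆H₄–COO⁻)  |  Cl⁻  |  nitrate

OTf⁻: pKₐ(CF₃SO₃H (triflic acid)) ≈ -14
iodide (I⁻): pKₐ(HI) ≈ -10
Cl⁻: pKₐ(HCl) ≈ -7
nitrate: pKₐ(HNO₃) ≈ -1.3
p-nitrobenzoate (p-O₂N–C₆H₄–COO⁻): pKₐ(p-nitrobenzoic acid) ≈ 3.4

p-nitrobenzoate (p-O₂N–C₆H₄–COO⁻)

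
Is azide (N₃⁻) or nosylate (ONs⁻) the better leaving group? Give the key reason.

nosylate (ONs⁻) is the better leaving group.
pKₐ(p-O₂NC₆H₄SO₃H) ≈ -3.5 versus pKₐ(HN₃) ≈ 4.7: nosylate (ONs⁻) is the much weaker base.
P-nitro group further stabilises the sulfonate.

nosylate (ONs⁻)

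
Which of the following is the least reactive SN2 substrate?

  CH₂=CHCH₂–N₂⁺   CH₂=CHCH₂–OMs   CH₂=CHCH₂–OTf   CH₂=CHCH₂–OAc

With the same alkyl group throughout, only the leaving group differentiates the rates.
Leaving-group ability tracks the stability of the departed species; conjugate-acid pKₐ is the usual yardstick (lower pKₐ → better LG).
CH₂=CHCH₂–N₂⁺ loses N₂: no meaningful conjugate acid; N₂ departs as an exceptionally stable neutral molecule
CH₂=CHCH₂–OTf loses OTf⁻: pKₐ(CF₃SO₃H (triflic acid)) ≈ -14
CH₂=CHCH₂–OMs loses OMs⁻: pKₐ(CH₃SO₃H (MsOH)) ≈ -1.9
CH₂=CHCH₂–OAc loses AcO⁻: pKₐ(CH₃COOH) ≈ 4.8

CH₂=CHCH₂–OAc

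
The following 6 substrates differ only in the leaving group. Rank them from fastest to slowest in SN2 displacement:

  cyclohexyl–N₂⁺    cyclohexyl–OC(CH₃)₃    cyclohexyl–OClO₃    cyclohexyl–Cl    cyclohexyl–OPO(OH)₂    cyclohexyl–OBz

Same R in every case — rank the leaving groups.
The more stable X⁻ (or X) is on its own — i.e. the weaker a base it is — the better a leaving group it makes.
cyclohexyl–N₂⁺ loses N₂: no meaningful conjugate acid; N₂ departs as an exceptionally stable neutral molecule
cyclohexyl–OClO₃ loses ClO₄⁻: pKₐ(HClO₄) ≈ -10
cyclohexyl–Cl loses Cl⁻: pKₐ(HCl) ≈ -7
cyclohexyl–OPO(OH)₂ loses H₂PO₄⁻: pKₐ(H₃PO₄) ≈ 2.1
cyclohexyl–OBz loses PhCOO⁻: pKₐ(C₆H₅COOH) ≈ 4.2
cyclohexyl–OC(CH₃)₃ loses (CH₃)₃CO⁻: pKₐ(t-BuOH) ≈ 18

cyclohexyl–N₂⁺ > cyclohexyl–OClO₃ > cyclohexyl–Cl > cyclohexyl–OPO(OH)₂ > cyclohexyl–OBz > cyclohexyl–OC(CH₃)₃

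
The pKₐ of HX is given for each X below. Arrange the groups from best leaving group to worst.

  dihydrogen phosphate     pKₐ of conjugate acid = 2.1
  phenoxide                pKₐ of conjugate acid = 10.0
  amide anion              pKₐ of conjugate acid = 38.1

dihydrogen phosphate > phenoxide > amide anion

Lower conjugate-acid pKₐ ⇒ weaker base ⇒ better leaving group.
Sorting by the given values: dihydrogen phosphate (2.1), phenoxide (10.0), amide anion (38.1).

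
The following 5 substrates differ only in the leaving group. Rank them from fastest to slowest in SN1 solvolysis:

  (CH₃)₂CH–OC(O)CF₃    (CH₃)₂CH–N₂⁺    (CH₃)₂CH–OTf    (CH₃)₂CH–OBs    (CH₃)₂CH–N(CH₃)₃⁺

(CH₃)₂CH–N₂⁺ > (CH₃)₂CH–OTf > (CH₃)₂CH–OBs > (CH₃)₂CH–OC(O)CF₃ > (CH₃)₂CH–N(CH₃)₃⁺

With the same alkyl group throughout, only the leaving group differentiates the rates.
Rank by basicity of the departing species: weakest base leaves most easily.
(CH₃)₂CH–N₂⁺ loses N₂: no meaningful conjugate acid; N₂ departs as an exceptionally stable neutral molecule
(CH₃)₂CH–OTf loses OTf⁻: pKₐ(CF₃SO₃H (triflic acid)) ≈ -14
(CH₃)₂CH–OBs loses OBs⁻: pKₐ(p-BrC₆H₄SO₃H) ≈ -2.8
(CH₃)₂CH–OC(O)CF₃ loses CF₃COO⁻: pKₐ(CF₃COOH) ≈ 0.2
(CH₃)₂CH–N(CH₃)₃⁺ loses NR'₃: pKₐ(R'₃NH⁺) ≈ 10.7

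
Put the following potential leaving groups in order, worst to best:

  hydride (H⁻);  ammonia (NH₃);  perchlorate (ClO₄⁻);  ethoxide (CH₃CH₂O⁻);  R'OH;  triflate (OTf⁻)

hydride (H⁻) < ethoxide (CH₃CH₂O⁻) < ammonia (NH₃) < R'OH < perchlorate (ClO₄⁻) < triflate (OTf⁻)

A good leaving group is a weak base: the lower the pKₐ of its conjugate acid, the more readily it departs.
triflate (OTf⁻): pKₐ(CF₃SO₃H (triflic acid)) ≈ -14
perchlorate (ClO₄⁻): pKₐ(HClO₄) ≈ -10
R'OH: pKₐ(R'OH₂⁺) ≈ -2.4 — neutral; leaves from a protonated ether (an oxonium ion, R–O(H)R'⁺)
ammonia (NH₃): pKₐ(NH₄⁺) ≈ 9.2
ethoxide (CH₃CH₂O⁻): pKₐ(CH₃CH₂OH) ≈ 16
hydride (H⁻): pKₐ(H₂) ≈ 36 — extremely strong base; leaves only in special hydride-transfer contexts
The question asks for worst first, so the sequence is read in increasing leaving-group ability.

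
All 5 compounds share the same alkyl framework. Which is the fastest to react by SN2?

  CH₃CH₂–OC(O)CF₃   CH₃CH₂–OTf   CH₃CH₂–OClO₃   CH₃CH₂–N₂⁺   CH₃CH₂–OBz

CH₃CH₂–N₂⁺

Same R in every case — rank the leaving groups.
Rank by basicity of the departing species: weakest base leaves most easily.
CH₃CH₂–N₂⁺ loses N₂: no meaningful conjugate acid; N₂ departs as an exceptionally stable neutral molecule
CH₃CH₂–OTf loses OTf⁻: pKₐ(CF₃SO₃H (triflic acid)) ≈ -14
CH₃CH₂–OClO₃ loses ClO₄⁻: pKₐ(HClO₄) ≈ -10
CH₃CH₂–OC(O)CF₃ loses CF₃COO⁻: pKₐ(CF₃COOH) ≈ 0.2
CH₃CH₂–OBz loses PhCOO⁻: pKₐ(C₆H₅COOH) ≈ 4.2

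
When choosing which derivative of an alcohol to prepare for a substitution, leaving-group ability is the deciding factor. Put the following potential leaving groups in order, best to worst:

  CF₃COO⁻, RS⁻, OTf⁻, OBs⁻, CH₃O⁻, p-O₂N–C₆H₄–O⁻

Leaving-group ability tracks the stability of the departed species; conjugate-acid pKₐ is the usual yardstick (lower pKₐ → better LG).
OTf⁻: pKₐ(CF₃SO₃H (triflic acid)) ≈ -14 — charge spread over three oxygens and a CF₃ group; the premier leaving group in synthesis
OBs⁻: pKₐ(p-BrC₆H₄SO₃H) ≈ -2.8 — arenesulfonate with a p-bromo substituent
CF₃COO⁻: pKₐ(CF₃COOH) ≈ 0.2 — strongly electron-withdrawing CF₃ stabilises the carboxylate
p-O₂N–C₆H₄–O⁻: pKₐ(p-nitrophenol) ≈ 7.2
RS⁻: pKₐ(RSH (a thiol)) ≈ 10.5
CH₃O⁻: pKₐ(CH₃OH) ≈ 15.5

OTf⁻ > OBs⁻ > CF₃COO⁻ > p-O₂N–C₆H₄–O⁻ > RS⁻ > CH₃O⁻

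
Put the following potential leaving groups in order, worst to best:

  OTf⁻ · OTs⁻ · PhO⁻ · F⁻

PhO⁻ < F⁻ < OTs⁻ < OTf⁻

The more stable X⁻ (or X) is on its own — i.e. the weaker a base it is — the better a leaving group it makes.
OTf⁻: pKₐ(CF₃SO₃H (triflic acid)) ≈ -14
OTs⁻: pKₐ(p-CH₃C₆H₄SO₃H (TsOH)) ≈ -2.8 — resonance-delocalised arenesulfonate
F⁻: pKₐ(HF) ≈ 3.2 — small and strongly basic; the poor halide leaving group
PhO⁻: pKₐ(C₆H₅OH (phenol)) ≈ 10
The question asks for worst first, so the sequence is read in increasing leaving-group ability.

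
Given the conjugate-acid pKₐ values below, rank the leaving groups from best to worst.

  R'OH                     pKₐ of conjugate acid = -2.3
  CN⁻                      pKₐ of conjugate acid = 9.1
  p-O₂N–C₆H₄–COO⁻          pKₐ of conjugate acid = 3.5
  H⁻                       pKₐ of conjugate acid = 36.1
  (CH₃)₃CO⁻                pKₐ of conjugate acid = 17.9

Lower conjugate-acid pKₐ ⇒ weaker base ⇒ better leaving group.
Sorting by the given values: R'OH (-2.3), p-O₂N–C₆H₄–COO⁻ (3.5), CN⁻ (9.1), (CH₃)₃CO⁻ (17.9), H⁻ (36.1).

R'OH > p-O₂N–C₆H₄–COO⁻ > CN⁻ > (CH₃)₃CO⁻ > H⁻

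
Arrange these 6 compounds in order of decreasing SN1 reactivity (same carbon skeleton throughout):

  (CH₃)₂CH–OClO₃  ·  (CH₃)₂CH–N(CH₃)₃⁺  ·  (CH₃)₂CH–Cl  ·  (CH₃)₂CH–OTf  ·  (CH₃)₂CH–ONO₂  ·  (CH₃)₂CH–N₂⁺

(CH₃)₂CH–N₂⁺ > (CH₃)₂CH–OTf > (CH₃)₂CH–OClO₃ > (CH₃)₂CH–Cl > (CH₃)₂CH–ONO₂ > (CH₃)₂CH–N(CH₃)₃⁺

Identical carbon frameworks mean the comparison reduces to leaving-group quality.
Rank by basicity of the departing species: weakest base leaves most easily.
(CH₃)₂CH–N₂⁺ loses N₂: no meaningful conjugate acid; N₂ departs as an exceptionally stable neutral molecule
(CH₃)₂CH–OTf loses OTf⁻: pKₐ(CF₃SO₃H (triflic acid)) ≈ -14
(CH₃)₂CH–OClO₃ loses ClO₄⁻: pKₐ(HClO₄) ≈ -10
(CH₃)₂CH–Cl loses Cl⁻: pKₐ(HCl) ≈ -7
(CH₃)₂CH–ONO₂ loses NO₃⁻: pKₐ(HNO₃) ≈ -1.3
(CH₃)₂CH–N(CH₃)₃⁺ loses NR'₃: pKₐ(R'₃NH⁺) ≈ 10.7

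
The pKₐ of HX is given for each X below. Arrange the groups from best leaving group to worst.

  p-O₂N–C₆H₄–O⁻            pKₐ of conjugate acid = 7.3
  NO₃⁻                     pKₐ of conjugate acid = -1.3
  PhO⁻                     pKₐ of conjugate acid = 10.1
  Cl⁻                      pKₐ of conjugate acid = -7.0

Cl⁻ > NO₃⁻ > p-O₂N–C₆H₄–O⁻ > PhO⁻

Lower conjugate-acid pKₐ ⇒ weaker base ⇒ better leaving group.
Sorting by the given values: Cl⁻ (-7.0), NO₃⁻ (-1.3), p-O₂N–C₆H₄–O⁻ (7.3), PhO⁻ (10.1).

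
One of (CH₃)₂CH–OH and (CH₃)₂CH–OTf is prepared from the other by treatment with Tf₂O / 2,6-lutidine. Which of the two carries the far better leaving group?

(CH₃)₂CH–OTf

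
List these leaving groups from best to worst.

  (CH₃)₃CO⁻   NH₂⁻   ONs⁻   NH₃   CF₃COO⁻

ONs⁻ > CF₃COO⁻ > NH₃ > (CH₃)₃CO⁻ > NH₂⁻

ONs⁻: pKₐ(p-O₂NC₆H₄SO₃H) ≈ -3.5
CF₃COO⁻: pKₐ(CF₃COOH) ≈ 0.2 — strongly electron-withdrawing CF₃ stabilises the carboxylate
NH₃: pKₐ(NH₄⁺) ≈ 9.2
(CH₃)₃CO⁻: pKₐ(t-BuOH) ≈ 18
NH₂⁻: pKₐ(NH₃) ≈ 38 — extremely strong base; never a leaving group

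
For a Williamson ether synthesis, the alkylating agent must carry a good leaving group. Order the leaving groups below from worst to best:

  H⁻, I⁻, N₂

The more stable X⁻ (or X) is on its own — i.e. the weaker a base it is — the better a leaving group it makes.
N₂: no meaningful conjugate acid; N₂ departs as an exceptionally stable neutral molecule
I⁻: pKₐ(HI) ≈ -10
H⁻: pKₐ(H₂) ≈ 36 — extremely strong base; leaves only in special hydride-transfer contexts
Reversing gives the worst-to-best order requested.

H⁻ < I⁻ < N₂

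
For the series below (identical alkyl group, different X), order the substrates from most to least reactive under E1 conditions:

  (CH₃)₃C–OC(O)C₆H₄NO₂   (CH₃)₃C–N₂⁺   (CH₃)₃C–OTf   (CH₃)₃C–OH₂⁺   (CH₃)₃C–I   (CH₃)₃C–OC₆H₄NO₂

Identical carbon frameworks mean the comparison reduces to leaving-group quality.
Leaving-group ability tracks the stability of the departed species; conjugate-acid pKₐ is the usual yardstick (lower pKₐ → better LG).
(CH₃)₃C–N₂⁺ loses N₂: no meaningful conjugate acid; N₂ departs as an exceptionally stable neutral molecule
(CH₃)₃C–OTf loses OTf⁻: pKₐ(CF₃SO₃H (triflic acid)) ≈ -14
(CH₃)₃C–I loses I⁻: pKₐ(HI) ≈ -10
(CH₃)₃C–OH₂⁺ loses H₂O: pKₐ(H₃O⁺) ≈ -1.7
(CH₃)₃C–OC(O)C₆H₄NO₂ loses p-O₂N–C₆H₄–COO⁻: pKₐ(p-nitrobenzoic acid) ≈ 3.4
(CH₃)₃C–OC₆H₄NO₂ loses p-O₂N–C₆H₄–O⁻: pKₐ(p-nitrophenol) ≈ 7.2

(CH₃)₃C–N₂⁺ > (CH₃)₃C–OTf > (CH₃)₃C–I > (CH₃)₃C–OH₂⁺ > (CH₃)₃C–OC(O)C₆H₄NO₂ > (CH₃)₃C–OC₆H₄NO₂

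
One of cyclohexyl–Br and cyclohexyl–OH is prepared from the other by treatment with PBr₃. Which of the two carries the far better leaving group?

From cyclohexyl–OH the departing group would be OH⁻ (pKₐ(H₂O) ≈ 15.7). Strong base; essentially never leaves without prior activation.
From cyclohexyl–Br the leaving group is Br⁻ (pKₐ(HBr) ≈ -9). Weak base; good leaving group.
Treatment with PBr₃ works by replacing the hydroxyl with bromide, making cyclohexyl–Br enormously more reactive.

cyclohexyl–Br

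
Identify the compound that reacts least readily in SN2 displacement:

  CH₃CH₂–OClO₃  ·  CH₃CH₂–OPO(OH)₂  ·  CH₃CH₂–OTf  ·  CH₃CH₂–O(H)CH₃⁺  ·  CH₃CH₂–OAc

CH₃CH₂–OAc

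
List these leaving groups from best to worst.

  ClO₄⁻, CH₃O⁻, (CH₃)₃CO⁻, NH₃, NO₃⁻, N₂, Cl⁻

Leaving-group ability tracks the stability of the departed species; conjugate-acid pKₐ is the usual yardstick (lower pKₐ → better LG).
N₂: no meaningful conjugate acid; N₂ departs as an exceptionally stable neutral molecule
ClO₄⁻: pKₐ(HClO₄) ≈ -10
Cl⁻: pKₐ(HCl) ≈ -7 — moderately weak base
NO₃⁻: pKₐ(HNO₃) ≈ -1.3 — resonance-delocalised over three oxygens
NH₃: pKₐ(NH₄⁺) ≈ 9.2 — neutral but moderately basic; leaves from R–NH₃⁺
CH₃O⁻: pKₐ(CH₃OH) ≈ 15.5 — strong base; alkoxides do not leave unassisted
(CH₃)₃CO⁻: pKₐ(t-BuOH) ≈ 18 — bulky, strongly basic alkoxide

N₂ > ClO₄⁻ > Cl⁻ > NO₃⁻ > NH₃ > CH₃O⁻ > (CH₃)₃CO⁻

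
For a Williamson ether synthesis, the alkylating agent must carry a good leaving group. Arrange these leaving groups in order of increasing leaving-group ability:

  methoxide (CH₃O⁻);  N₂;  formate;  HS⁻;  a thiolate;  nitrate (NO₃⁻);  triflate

methoxide (CH₃O⁻) < a thiolate < HS⁻ < formate < nitrate (NO₃⁻) < triflate < N₂

Leaving-group ability tracks the stability of the departed species; conjugate-acid pKₐ is the usual yardstick (lower pKₐ → better LG).
N₂: no meaningful conjugate acid; N₂ departs as an exceptionally stable neutral molecule
triflate: pKₐ(CF₃SO₃H (triflic acid)) ≈ -14
nitrate (NO₃⁻): pKₐ(HNO₃) ≈ -1.3
formate: pKₐ(HCOOH) ≈ 3.8
HS⁻: pKₐ(H₂S) ≈ 7
a thiolate: pKₐ(RSH (a thiol)) ≈ 10.5
methoxide (CH₃O⁻): pKₐ(CH₃OH) ≈ 15.5
Reversing gives the worst-to-best order requested.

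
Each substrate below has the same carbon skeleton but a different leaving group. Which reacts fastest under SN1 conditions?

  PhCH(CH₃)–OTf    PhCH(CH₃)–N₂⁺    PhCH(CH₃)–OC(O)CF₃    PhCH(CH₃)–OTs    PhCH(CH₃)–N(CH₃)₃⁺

The skeletons are identical, so relative rate is governed entirely by leaving-group ability.
The more stable X⁻ (or X) is on its own — i.e. the weaker a base it is — the better a leaving group it makes.
PhCH(CH₃)–N₂⁺ loses N₂: no meaningful conjugate acid; N₂ departs as an exceptionally stable neutral molecule
PhCH(CH₃)–OTf loses OTf⁻: pKₐ(CF₃SO₃H (triflic acid)) ≈ -14
PhCH(CH₃)–OTs loses OTs⁻: pKₐ(p-CH₃C₆H₄SO₃H (TsOH)) ≈ -2.8
PhCH(CH₃)–OC(O)CF₃ loses CF₃COO⁻: pKₐ(CF₃COOH) ≈ 0.2
PhCH(CH₃)–N(CH₃)₃⁺ loses NR'₃: pKₐ(R'₃NH⁺) ≈ 10.7

PhCH(CH₃)–N₂⁺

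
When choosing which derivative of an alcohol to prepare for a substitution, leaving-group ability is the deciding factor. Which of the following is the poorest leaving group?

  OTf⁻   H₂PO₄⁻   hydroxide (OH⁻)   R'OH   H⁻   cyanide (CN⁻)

H⁻

OTf⁻: pKₐ(CF₃SO₃H (triflic acid)) ≈ -14
R'OH: pKₐ(R'OH₂⁺) ≈ -2.4
H₂PO₄⁻: pKₐ(H₃PO₄) ≈ 2.1
cyanide (CN⁻): pKₐ(HCN) ≈ 9.2
hydroxide (OH⁻): pKₐ(H₂O) ≈ 15.7
H⁻: pKₐ(H₂) ≈ 36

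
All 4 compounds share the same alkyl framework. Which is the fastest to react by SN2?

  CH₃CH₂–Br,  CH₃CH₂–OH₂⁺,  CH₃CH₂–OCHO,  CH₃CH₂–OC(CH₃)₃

CH₃CH₂–Br

The skeletons are identical, so relative rate is governed entirely by leaving-group ability.
Rank by basicity of the departing species: weakest base leaves most easily.
CH₃CH₂–Br loses Br⁻: pKₐ(HBr) ≈ -9
CH₃CH₂–OH₂⁺ loses H₂O: pKₐ(H₃O⁺) ≈ -1.7
CH₃CH₂–OCHO loses HCOO⁻: pKₐ(HCOOH) ≈ 3.8
CH₃CH₂–OC(CH₃)₃ loses (CH₃)₃CO⁻: pKₐ(t-BuOH) ≈ 18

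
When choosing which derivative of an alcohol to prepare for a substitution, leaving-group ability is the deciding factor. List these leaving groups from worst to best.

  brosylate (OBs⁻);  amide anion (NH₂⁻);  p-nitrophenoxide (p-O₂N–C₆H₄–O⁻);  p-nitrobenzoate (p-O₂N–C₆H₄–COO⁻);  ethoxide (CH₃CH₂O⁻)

amide anion (NH₂⁻) < ethoxide (CH₃CH₂O⁻) < p-nitrophenoxide (p-O₂N–C₆H₄–O⁻) < p-nitrobenzoate (p-O₂N–C₆H₄–COO⁻) < brosylate (OBs⁻)

Rank by basicity of the departing species: weakest base leaves most easily.
brosylate (OBs⁻): pKₐ(p-BrC₆H₄SO₃H) ≈ -2.8 — arenesulfonate with a p-bromo substituent
p-nitrobenzoate (p-O₂N–C₆H₄–COO⁻): pKₐ(p-nitrobenzoic acid) ≈ 3.4 — electron-withdrawing nitro group stabilises the carboxylate
p-nitrophenoxide (p-O₂N–C₆H₄–O⁻): pKₐ(p-nitrophenol) ≈ 7.2 — nitro group delocalises the charge; the classic chromogenic LG
ethoxide (CH₃CH₂O⁻): pKₐ(CH₃CH₂OH) ≈ 16 — strong base; alkoxides do not leave unassisted
amide anion (NH₂⁻): pKₐ(NH₃) ≈ 38
Listed from poorest to best leaving group as asked.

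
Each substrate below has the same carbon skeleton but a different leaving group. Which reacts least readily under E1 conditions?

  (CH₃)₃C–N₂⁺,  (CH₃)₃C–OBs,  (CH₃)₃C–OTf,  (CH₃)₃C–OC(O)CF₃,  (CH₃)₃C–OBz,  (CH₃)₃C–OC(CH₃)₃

(CH₃)₃C–OC(CH₃)₃

Identical carbon frameworks mean the comparison reduces to leaving-group quality.
The more stable X⁻ (or X) is on its own — i.e. the weaker a base it is — the better a leaving group it makes.
(CH₃)₃C–N₂⁺ loses N₂: no meaningful conjugate acid; N₂ departs as an exceptionally stable neutral molecule
(CH₃)₃C–OTf loses OTf⁻: pKₐ(CF₃SO₃H (triflic acid)) ≈ -14
(CH₃)₃C–OBs loses OBs⁻: pKₐ(p-BrC₆H₄SO₃H) ≈ -2.8
(CH₃)₃C–OC(O)CF₃ loses CF₃COO⁻: pKₐ(CF₃COOH) ≈ 0.2
(CH₃)₃C–OBz loses PhCOO⁻: pKₐ(C₆H₅COOH) ≈ 4.2
(CH₃)₃C–OC(CH₃)₃ loses (CH₃)₃CO⁻: pKₐ(t-BuOH) ≈ 18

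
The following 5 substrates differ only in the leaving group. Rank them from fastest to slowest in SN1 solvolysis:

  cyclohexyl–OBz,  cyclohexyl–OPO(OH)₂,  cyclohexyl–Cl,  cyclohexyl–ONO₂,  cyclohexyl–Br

Same R in every case — rank the leaving groups.
Leaving-group ability tracks the stability of the departed species; conjugate-acid pKₐ is the usual yardstick (lower pKₐ → better LG).
cyclohexyl–Br loses Br⁻: pKₐ(HBr) ≈ -9
cyclohexyl–Cl loses Cl⁻: pKₐ(HCl) ≈ -7
cyclohexyl–ONO₂ loses NO₃⁻: pKₐ(HNO₃) ≈ -1.3
cyclohexyl–OPO(OH)₂ loses H₂PO₄⁻: pKₐ(H₃PO₄) ≈ 2.1
cyclohexyl–OBz loses PhCOO⁻: pKₐ(C₆H₅COOH) ≈ 4.2

cyclohexyl–Br > cyclohexyl–Cl > cyclohexyl–ONO₂ > cyclohexyl–OPO(OH)₂ > cyclohexyl–OBz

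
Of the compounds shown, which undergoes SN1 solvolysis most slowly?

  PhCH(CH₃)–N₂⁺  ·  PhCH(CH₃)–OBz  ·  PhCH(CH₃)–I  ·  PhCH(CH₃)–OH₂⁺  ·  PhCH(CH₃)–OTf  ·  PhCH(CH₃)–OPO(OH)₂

With the same alkyl group throughout, only the leaving group differentiates the rates.
Rank by basicity of the departing species: weakest base leaves most easily.
PhCH(CH₃)–N₂⁺ loses N₂: no meaningful conjugate acid; N₂ departs as an exceptionally stable neutral molecule
PhCH(CH₃)–OTf loses OTf⁻: pKₐ(CF₃SO₃H (triflic acid)) ≈ -14
PhCH(CH₃)–I loses I⁻: pKₐ(HI) ≈ -10
PhCH(CH₃)–OH₂⁺ loses H₂O: pKₐ(H₃O⁺) ≈ -1.7
PhCH(CH₃)–OPO(OH)₂ loses H₂PO₄⁻: pKₐ(H₃PO₄) ≈ 2.1
PhCH(CH₃)–OBz loses PhCOO⁻: pKₐ(C₆H₅COOH) ≈ 4.2

PhCH(CH₃)–OBz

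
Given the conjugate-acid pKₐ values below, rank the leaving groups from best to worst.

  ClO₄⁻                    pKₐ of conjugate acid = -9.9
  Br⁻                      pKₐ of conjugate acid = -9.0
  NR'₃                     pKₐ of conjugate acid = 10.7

Lower conjugate-acid pKₐ ⇒ weaker base ⇒ better leaving group.
Sorting by the given values: ClO₄⁻ (-9.9), Br⁻ (-9.0), NR'₃ (10.7).

ClO₄⁻ > Br⁻ > NR'₃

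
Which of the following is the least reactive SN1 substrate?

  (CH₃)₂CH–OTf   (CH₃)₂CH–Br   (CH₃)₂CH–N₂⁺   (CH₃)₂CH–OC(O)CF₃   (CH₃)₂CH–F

(CH₃)₂CH–F

The skeletons are identical, so relative rate is governed entirely by leaving-group ability.
The more stable X⁻ (or X) is on its own — i.e. the weaker a base it is — the better a leaving group it makes.
(CH₃)₂CH–N₂⁺ loses N₂: no meaningful conjugate acid; N₂ departs as an exceptionally stable neutral molecule
(CH₃)₂CH–OTf loses OTf⁻: pKₐ(CF₃SO₃H (triflic acid)) ≈ -14
(CH₃)₂CH–Br loses Br⁻: pKₐ(HBr) ≈ -9
(CH₃)₂CH–OC(O)CF₃ loses CF₃COO⁻: pKₐ(CF₃COOH) ≈ 0.2
(CH₃)₂CH–F loses F⁻: pKₐ(HF) ≈ 3.2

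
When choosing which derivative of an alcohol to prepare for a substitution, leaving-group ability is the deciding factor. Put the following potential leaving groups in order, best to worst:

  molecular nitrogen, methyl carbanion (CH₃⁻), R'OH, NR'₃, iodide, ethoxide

molecular nitrogen > iodide > R'OH > NR'₃ > ethoxide > methyl carbanion (CH₃⁻)

Rank by basicity of the departing species: weakest base leaves most easily.
molecular nitrogen: no meaningful conjugate acid; N₂ departs as an exceptionally stable neutral molecule
iodide: pKₐ(HI) ≈ -10
R'OH: pKₐ(R'OH₂⁺) ≈ -2.4
NR'₃: pKₐ(R'₃NH⁺) ≈ 10.7
ethoxide: pKₐ(CH₃CH₂OH) ≈ 16 — strong base; alkoxides do not leave unassisted
methyl carbanion (CH₃⁻): pKₐ(CH₄) ≈ 48 — unstabilised carbanion; the worst conceivable leaving group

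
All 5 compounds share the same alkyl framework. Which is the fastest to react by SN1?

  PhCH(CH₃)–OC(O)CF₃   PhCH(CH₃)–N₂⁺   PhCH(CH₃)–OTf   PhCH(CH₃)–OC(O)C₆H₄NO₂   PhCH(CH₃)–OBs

With the same alkyl group throughout, only the leaving group differentiates the rates.
Leaving-group ability tracks the stability of the departed species; conjugate-acid pKₐ is the usual yardstick (lower pKₐ → better LG).
PhCH(CH₃)–N₂⁺ loses N₂: no meaningful conjugate acid; N₂ departs as an exceptionally stable neutral molecule
PhCH(CH₃)–OTf loses OTf⁻: pKₐ(CF₃SO₃H (triflic acid)) ≈ -14
PhCH(CH₃)–OBs loses OBs⁻: pKₐ(p-BrC₆H₄SO₃H) ≈ -2.8
PhCH(CH₃)–OC(O)CF₃ loses CF₃COO⁻: pKₐ(CF₃COOH) ≈ 0.2
PhCH(CH₃)–OC(O)C₆H₄NO₂ loses p-O₂N–C₆H₄–COO⁻: pKₐ(p-nitrobenzoic acid) ≈ 3.4

PhCH(CH₃)–N₂⁺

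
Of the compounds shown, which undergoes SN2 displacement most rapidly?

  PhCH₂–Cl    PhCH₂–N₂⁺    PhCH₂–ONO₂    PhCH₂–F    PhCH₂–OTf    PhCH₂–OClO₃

PhCH₂–N₂⁺

With the same alkyl group throughout, only the leaving group differentiates the rates.
A good leaving group is a weak base: the lower the pKₐ of its conjugate acid, the more readily it departs.
PhCH₂–N₂⁺ loses N₂: no meaningful conjugate acid; N₂ departs as an exceptionally stable neutral molecule
PhCH₂–OTf loses OTf⁻: pKₐ(CF₃SO₃H (triflic acid)) ≈ -14
PhCH₂–OClO₃ loses ClO₄⁻: pKₐ(HClO₄) ≈ -10
PhCH₂–Cl loses Cl⁻: pKₐ(HCl) ≈ -7
PhCH₂–ONO₂ loses NO₃⁻: pKₐ(HNO₃) ≈ -1.3
PhCH₂–F loses F⁻: pKₐ(HF) ≈ 3.2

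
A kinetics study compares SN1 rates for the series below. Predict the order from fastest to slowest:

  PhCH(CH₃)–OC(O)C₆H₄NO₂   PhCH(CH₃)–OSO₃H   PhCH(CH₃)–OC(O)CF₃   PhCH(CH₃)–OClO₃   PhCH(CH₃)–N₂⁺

Identical carbon frameworks mean the comparison reduces to leaving-group quality.
Rank by basicity of the departing species: weakest base leaves most easily.
PhCH(CH₃)–N₂⁺ loses N₂: no meaningful conjugate acid; N₂ departs as an exceptionally stable neutral molecule
PhCH(CH₃)–OClO₃ loses ClO₄⁻: pKₐ(HClO₄) ≈ -10
PhCH(CH₃)–OSO₃H loses HSO₄⁻: pKₐ(H₂SO₄) ≈ -3
PhCH(CH₃)–OC(O)CF₃ loses CF₃COO⁻: pKₐ(CF₃COOH) ≈ 0.2
PhCH(CH₃)–OC(O)C₆H₄NO₂ loses p-O₂N–C₆H₄–COO⁻: pKₐ(p-nitrobenzoic acid) ≈ 3.4

PhCH(CH₃)–N₂⁺ > PhCH(CH₃)–OClO₃ > PhCH(CH₃)–OSO₃H > PhCH(CH₃)–OC(O)CF₃ > PhCH(CH₃)–OC(O)C₆H₄NO₂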